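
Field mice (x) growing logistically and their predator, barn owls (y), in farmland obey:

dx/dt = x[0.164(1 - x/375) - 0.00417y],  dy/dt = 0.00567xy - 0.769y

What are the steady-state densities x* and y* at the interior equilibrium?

x* ≈ 136, y* ≈ 25.1

From dy/dt = 0 with y > 0: 0.00567x* = 0.769, so x* = 136.
Substitute into dx/dt = 0: 0.164(1 - 136/375) = 0.00417y*.
The bracket is 0.638, giving y* = 0.105/0.00417 = 25.1.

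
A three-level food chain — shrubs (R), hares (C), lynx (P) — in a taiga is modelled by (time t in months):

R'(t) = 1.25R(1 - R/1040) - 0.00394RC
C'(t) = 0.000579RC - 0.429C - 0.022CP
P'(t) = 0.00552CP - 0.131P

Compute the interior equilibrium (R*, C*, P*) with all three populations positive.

R* ≈ 962, C* ≈ 23.7, P* ≈ 5.82

From dP/dt = 0: 0.00552C* = 0.131, so C* = 23.7.
From dR/dt = 0: 1.25(1 - R*/1040) = 0.00394·23.7, giving R* = 1040·(1 - 0.0748) = 962.
From dC/dt = 0: 0.000579·962 - 0.429 = 0.022P*, so P* = 0.128/0.022 = 5.82.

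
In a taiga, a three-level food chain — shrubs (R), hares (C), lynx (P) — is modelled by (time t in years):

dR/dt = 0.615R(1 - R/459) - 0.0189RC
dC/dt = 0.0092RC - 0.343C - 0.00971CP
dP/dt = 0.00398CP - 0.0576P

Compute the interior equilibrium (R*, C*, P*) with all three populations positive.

From dP/dt = 0: 0.00398C* = 0.0576, so C* = 14.5.
From dR/dt = 0: 0.615(1 - R*/459) = 0.0189·14.5, giving R* = 459·(1 - 0.445) = 255.
From dC/dt = 0: 0.0092·255 - 0.343 = 0.00971P*, so P* = 2/0.00971 = 206.

R* ≈ 255, C* ≈ 14.5, P* ≈ 206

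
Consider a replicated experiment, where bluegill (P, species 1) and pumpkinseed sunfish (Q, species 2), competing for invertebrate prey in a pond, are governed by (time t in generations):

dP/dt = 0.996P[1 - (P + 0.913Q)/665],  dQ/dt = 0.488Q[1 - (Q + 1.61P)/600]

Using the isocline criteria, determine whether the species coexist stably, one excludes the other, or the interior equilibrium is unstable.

Compare the nullcline intercepts: K1/α12 = 665/0.913 = 728 > K2 = 600; K2/α21 = 600/1.61 = 373 < K1 = 665.
Since the inequalities point opposite ways, species 1 can invade but species 2 cannot.

species 1 excludes species 2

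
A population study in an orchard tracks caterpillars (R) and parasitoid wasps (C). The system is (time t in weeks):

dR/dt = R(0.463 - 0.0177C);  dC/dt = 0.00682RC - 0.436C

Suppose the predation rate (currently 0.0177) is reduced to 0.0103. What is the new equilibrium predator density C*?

C* ≈ 45

At the interior fixed point, setting dR/dt = 0 with R > 0 fixes C* = (prey growth rate)/(RC coefficient) — independent of the other coefficients.
With the change, C* = 0.463/0.0103 = 45; it rises from 26.2.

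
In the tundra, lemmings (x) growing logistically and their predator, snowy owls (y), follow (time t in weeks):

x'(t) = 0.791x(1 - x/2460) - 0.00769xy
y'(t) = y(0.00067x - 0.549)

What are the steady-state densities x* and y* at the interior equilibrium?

x* ≈ 819, y* ≈ 68.6

From dy/dt = 0 with y > 0: 0.00067x* = 0.549, so x* = 819.
Substitute into dx/dt = 0: 0.791(1 - 819/2460) = 0.00769y*.
The bracket is 0.667, giving y* = 0.528/0.00769 = 68.6.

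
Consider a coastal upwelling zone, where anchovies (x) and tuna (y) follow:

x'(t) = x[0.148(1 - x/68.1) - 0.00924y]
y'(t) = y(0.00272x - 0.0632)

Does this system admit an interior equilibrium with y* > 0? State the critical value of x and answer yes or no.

Threshold x = 23.2; K > 23.2, so yes, the predator persists.

The predator equation gives dy/dt > 0 only when x > 0.0632/0.00272 = 23.2.
Without the predator, x → K = 68.1. Since 68.1 > 23.2, the predator can invade and persist.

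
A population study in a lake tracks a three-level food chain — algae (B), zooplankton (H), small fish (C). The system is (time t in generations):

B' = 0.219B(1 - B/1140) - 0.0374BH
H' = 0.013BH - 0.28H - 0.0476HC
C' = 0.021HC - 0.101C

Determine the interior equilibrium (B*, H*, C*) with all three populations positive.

From dC/dt = 0: 0.021H* = 0.101, so H* = 4.81.
From dB/dt = 0: 0.219(1 - B*/1140) = 0.0374·4.81, giving B* = 1140·(1 - 0.821) = 204.
From dH/dt = 0: 0.013·204 - 0.28 = 0.0476C*, so C* = 2.37/0.0476 = 49.7.

B* ≈ 204, H* ≈ 4.81, C* ≈ 49.7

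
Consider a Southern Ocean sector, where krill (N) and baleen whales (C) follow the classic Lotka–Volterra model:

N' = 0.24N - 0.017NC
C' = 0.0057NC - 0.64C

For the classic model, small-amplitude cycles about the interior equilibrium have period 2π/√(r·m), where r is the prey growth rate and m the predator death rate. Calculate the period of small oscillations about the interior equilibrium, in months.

Here r = 0.24 and m = 0.64, so r·m = 0.154.
ω = √0.154 = 0.392 per month, hence T = 2π/ω ≈ 16 months.

T ≈ 16 months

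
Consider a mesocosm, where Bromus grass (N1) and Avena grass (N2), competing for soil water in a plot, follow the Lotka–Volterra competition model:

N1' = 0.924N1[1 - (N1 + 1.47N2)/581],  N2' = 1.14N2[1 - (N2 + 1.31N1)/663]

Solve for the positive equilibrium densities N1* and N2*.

Setting both brackets to zero gives the nullclines N1 + 1.47N2 = 581 and 1.31N1 + N2 = 663.
Substituting N2 = 663 - 1.31N1 into the first: N1(1 - 1.47·1.31) = 581 - 1.47·663.
So N1* = -394/-0.926 = 425, and then N2* = 663 - 1.31·425 = 106.

N1* ≈ 425, N2* ≈ 106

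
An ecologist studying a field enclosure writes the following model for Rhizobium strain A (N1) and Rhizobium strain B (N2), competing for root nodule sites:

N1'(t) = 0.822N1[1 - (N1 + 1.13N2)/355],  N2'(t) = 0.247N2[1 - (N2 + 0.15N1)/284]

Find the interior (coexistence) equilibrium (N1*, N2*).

N1* ≈ 41, N2* ≈ 278

Setting both brackets to zero gives the nullclines N1 + 1.13N2 = 355 and 0.15N1 + N2 = 284.
Substituting N2 = 284 - 0.15N1 into the first: N1(1 - 1.13·0.15) = 355 - 1.13·284.
So N1* = 34.1/0.831 = 41, and then N2* = 284 - 0.15·41 = 278.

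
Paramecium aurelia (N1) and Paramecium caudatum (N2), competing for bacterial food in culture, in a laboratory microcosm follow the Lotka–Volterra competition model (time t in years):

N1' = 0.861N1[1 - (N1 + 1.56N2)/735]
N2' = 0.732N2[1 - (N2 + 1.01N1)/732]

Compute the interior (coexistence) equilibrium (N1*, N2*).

Setting both brackets to zero gives the nullclines N1 + 1.56N2 = 735 and 1.01N1 + N2 = 732.
Substituting N2 = 732 - 1.01N1 into the first: N1(1 - 1.56·1.01) = 735 - 1.56·732.
So N1* = -407/-0.576 = 707, and then N2* = 732 - 1.01·707 = 18.

N1* ≈ 707, N2* ≈ 18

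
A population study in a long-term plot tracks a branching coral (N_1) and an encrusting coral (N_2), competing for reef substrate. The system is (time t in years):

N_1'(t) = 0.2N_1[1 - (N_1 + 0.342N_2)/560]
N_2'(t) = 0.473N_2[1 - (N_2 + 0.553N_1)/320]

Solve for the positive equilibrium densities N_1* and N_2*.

N_1* ≈ 556, N_2* ≈ 12.7

Setting both brackets to zero gives the nullclines N_1 + 0.342N_2 = 560 and 0.553N_1 + N_2 = 320.
Substituting N_2 = 320 - 0.553N_1 into the first: N_1(1 - 0.342·0.553) = 560 - 0.342·320.
So N_1* = 451/0.811 = 556, and then N_2* = 320 - 0.553·556 = 12.7.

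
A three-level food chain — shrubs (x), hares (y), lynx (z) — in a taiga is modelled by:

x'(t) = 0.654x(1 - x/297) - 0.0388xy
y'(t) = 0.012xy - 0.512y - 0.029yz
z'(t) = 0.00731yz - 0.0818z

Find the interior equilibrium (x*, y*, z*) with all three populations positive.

x* ≈ 99.8, y* ≈ 11.2, z* ≈ 23.7

From dz/dt = 0: 0.00731y* = 0.0818, so y* = 11.2.
From dx/dt = 0: 0.654(1 - x*/297) = 0.0388·11.2, giving x* = 297·(1 - 0.664) = 99.8.
From dy/dt = 0: 0.012·99.8 - 0.512 = 0.029z*, so z* = 0.686/0.029 = 23.7.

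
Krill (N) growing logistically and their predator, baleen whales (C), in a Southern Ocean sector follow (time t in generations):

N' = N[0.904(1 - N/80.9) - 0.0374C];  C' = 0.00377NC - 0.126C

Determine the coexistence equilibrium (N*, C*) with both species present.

N* ≈ 33.4, C* ≈ 14.2

From dC/dt = 0 with C > 0: 0.00377N* = 0.126, so N* = 33.4.
Substitute into dN/dt = 0: 0.904(1 - 33.4/80.9) = 0.0374C*.
The bracket is 0.587, giving C* = 0.531/0.0374 = 14.2.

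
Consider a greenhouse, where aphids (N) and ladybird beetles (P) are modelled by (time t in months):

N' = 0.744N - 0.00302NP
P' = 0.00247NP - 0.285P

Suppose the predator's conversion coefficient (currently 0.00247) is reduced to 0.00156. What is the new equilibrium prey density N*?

At the interior fixed point, setting dP/dt = 0 with P > 0 fixes N* = (predator death rate)/(NP coefficient) — independent of the other coefficients.
With the change, N* = 0.285/0.00156 = 183; it rises from 115.

N* ≈ 183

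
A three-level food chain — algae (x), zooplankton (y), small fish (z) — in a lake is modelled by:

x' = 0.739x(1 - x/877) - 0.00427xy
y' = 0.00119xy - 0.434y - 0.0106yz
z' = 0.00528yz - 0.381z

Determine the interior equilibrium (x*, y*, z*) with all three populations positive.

From dz/dt = 0: 0.00528y* = 0.381, so y* = 72.2.
From dx/dt = 0: 0.739(1 - x*/877) = 0.00427·72.2, giving x* = 877·(1 - 0.417) = 511.
From dy/dt = 0: 0.00119·511 - 0.434 = 0.0106z*, so z* = 0.174/0.0106 = 16.5.

x* ≈ 511, y* ≈ 72.2, z* ≈ 16.5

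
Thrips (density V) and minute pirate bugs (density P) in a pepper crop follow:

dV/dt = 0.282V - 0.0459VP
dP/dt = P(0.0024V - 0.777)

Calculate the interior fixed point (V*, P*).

V* ≈ 324, P* ≈ 6.14

Set dP/dt = 0 with P > 0: 0.0024V - 0.777 = 0, so V* = 0.777/0.0024 = 324.
Set dV/dt = 0 with V > 0: 0.282 - 0.0459P = 0, so P* = 0.282/0.0459 = 6.14.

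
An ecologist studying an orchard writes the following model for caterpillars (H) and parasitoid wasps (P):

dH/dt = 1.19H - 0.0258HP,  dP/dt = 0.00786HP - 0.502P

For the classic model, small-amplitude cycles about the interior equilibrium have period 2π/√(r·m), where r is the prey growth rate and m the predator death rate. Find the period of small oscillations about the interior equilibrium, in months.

Here r = 1.19 and m = 0.502, so r·m = 0.597.
ω = √0.597 = 0.773 per month, hence T = 2π/ω ≈ 8.13 months.

T ≈ 8.13 months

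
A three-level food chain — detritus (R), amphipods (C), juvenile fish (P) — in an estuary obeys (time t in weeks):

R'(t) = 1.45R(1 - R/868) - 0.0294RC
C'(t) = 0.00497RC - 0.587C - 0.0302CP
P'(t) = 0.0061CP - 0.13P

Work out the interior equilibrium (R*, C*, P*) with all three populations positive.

R* ≈ 493, C* ≈ 21.3, P* ≈ 61.7

From dP/dt = 0: 0.0061C* = 0.13, so C* = 21.3.
From dR/dt = 0: 1.45(1 - R*/868) = 0.0294·21.3, giving R* = 868·(1 - 0.432) = 493.
From dC/dt = 0: 0.00497·493 - 0.587 = 0.0302P*, so P* = 1.86/0.0302 = 61.7.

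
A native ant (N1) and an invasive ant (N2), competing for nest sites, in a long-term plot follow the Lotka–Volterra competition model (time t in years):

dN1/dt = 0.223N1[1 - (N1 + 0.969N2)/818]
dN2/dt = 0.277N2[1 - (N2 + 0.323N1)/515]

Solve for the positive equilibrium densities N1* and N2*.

Setting both brackets to zero gives the nullclines N1 + 0.969N2 = 818 and 0.323N1 + N2 = 515.
Substituting N2 = 515 - 0.323N1 into the first: N1(1 - 0.969·0.323) = 818 - 0.969·515.
So N1* = 319/0.687 = 464, and then N2* = 515 - 0.323·464 = 365.

N1* ≈ 464, N2* ≈ 365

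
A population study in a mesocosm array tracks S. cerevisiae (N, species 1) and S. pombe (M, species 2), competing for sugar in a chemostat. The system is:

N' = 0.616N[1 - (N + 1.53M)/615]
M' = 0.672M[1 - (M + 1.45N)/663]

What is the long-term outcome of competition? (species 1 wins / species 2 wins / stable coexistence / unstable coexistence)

Compare the nullcline intercepts: K1/α12 = 615/1.53 = 402 < K2 = 663; K2/α21 = 663/1.45 = 457 < K1 = 615.
Since both are reversed, neither can invade when rare; the interior point is a saddle.

unstable coexistence (outcome depends on initial conditions)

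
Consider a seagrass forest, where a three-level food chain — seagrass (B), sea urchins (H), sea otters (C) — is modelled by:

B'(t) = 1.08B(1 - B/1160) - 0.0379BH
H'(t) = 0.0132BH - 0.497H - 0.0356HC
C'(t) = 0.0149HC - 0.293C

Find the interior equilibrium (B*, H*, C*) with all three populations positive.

From dC/dt = 0: 0.0149H* = 0.293, so H* = 19.7.
From dB/dt = 0: 1.08(1 - B*/1160) = 0.0379·19.7, giving B* = 1160·(1 - 0.69) = 360.
From dH/dt = 0: 0.0132·360 - 0.497 = 0.0356C*, so C* = 4.25/0.0356 = 119.

B* ≈ 360, H* ≈ 19.7, C* ≈ 119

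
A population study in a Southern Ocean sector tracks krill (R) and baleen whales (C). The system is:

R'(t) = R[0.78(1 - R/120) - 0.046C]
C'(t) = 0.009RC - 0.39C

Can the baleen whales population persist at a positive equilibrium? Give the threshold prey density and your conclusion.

Threshold R = 43.3; K > 43.3, so yes, the predator persists.

The predator equation gives dC/dt > 0 only when R > 0.39/0.009 = 43.3.
Without the predator, R → K = 120. Since 120 > 43.3, the predator can invade and persist.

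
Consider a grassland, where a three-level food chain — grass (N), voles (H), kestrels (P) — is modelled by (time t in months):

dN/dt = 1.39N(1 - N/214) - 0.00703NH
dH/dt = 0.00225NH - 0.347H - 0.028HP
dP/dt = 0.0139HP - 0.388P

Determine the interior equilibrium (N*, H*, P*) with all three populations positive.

From dP/dt = 0: 0.0139H* = 0.388, so H* = 27.9.
From dN/dt = 0: 1.39(1 - N*/214) = 0.00703·27.9, giving N* = 214·(1 - 0.141) = 184.
From dH/dt = 0: 0.00225·184 - 0.347 = 0.028P*, so P* = 0.0665/0.028 = 2.38.

N* ≈ 184, H* ≈ 27.9, P* ≈ 2.38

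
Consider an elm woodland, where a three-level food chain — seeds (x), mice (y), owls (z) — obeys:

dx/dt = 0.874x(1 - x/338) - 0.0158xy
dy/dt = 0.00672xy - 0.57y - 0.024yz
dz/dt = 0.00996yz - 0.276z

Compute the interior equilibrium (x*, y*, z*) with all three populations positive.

x* ≈ 169, y* ≈ 27.7, z* ≈ 23.5

From dz/dt = 0: 0.00996y* = 0.276, so y* = 27.7.
From dx/dt = 0: 0.874(1 - x*/338) = 0.0158·27.7, giving x* = 338·(1 - 0.501) = 169.
From dy/dt = 0: 0.00672·169 - 0.57 = 0.024z*, so z* = 0.564/0.024 = 23.5.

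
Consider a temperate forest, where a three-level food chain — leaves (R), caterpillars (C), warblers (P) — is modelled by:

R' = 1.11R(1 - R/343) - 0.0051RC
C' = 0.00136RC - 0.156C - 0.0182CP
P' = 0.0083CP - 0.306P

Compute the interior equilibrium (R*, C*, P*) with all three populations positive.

R* ≈ 285, C* ≈ 36.9, P* ≈ 12.7

From dP/dt = 0: 0.0083C* = 0.306, so C* = 36.9.
From dR/dt = 0: 1.11(1 - R*/343) = 0.0051·36.9, giving R* = 343·(1 - 0.169) = 285.
From dC/dt = 0: 0.00136·285 - 0.156 = 0.0182P*, so P* = 0.231/0.0182 = 12.7.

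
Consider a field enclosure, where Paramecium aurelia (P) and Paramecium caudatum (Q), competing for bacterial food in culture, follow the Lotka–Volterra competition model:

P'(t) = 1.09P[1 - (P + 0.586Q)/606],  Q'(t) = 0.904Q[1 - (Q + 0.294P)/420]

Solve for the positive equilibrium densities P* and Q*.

Setting both brackets to zero gives the nullclines P + 0.586Q = 606 and 0.294P + Q = 420.
Substituting Q = 420 - 0.294P into the first: P(1 - 0.586·0.294) = 606 - 0.586·420.
So P* = 360/0.828 = 435, and then Q* = 420 - 0.294·435 = 292.

P* ≈ 435, Q* ≈ 292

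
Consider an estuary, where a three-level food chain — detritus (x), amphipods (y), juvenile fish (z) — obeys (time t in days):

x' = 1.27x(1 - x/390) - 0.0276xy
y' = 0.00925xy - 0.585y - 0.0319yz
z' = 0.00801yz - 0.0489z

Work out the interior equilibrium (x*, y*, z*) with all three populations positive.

From dz/dt = 0: 0.00801y* = 0.0489, so y* = 6.1.
From dx/dt = 0: 1.27(1 - x*/390) = 0.0276·6.1, giving x* = 390·(1 - 0.133) = 338.
From dy/dt = 0: 0.00925·338 - 0.585 = 0.0319z*, so z* = 2.54/0.0319 = 79.7.

x* ≈ 338, y* ≈ 6.1, z* ≈ 79.7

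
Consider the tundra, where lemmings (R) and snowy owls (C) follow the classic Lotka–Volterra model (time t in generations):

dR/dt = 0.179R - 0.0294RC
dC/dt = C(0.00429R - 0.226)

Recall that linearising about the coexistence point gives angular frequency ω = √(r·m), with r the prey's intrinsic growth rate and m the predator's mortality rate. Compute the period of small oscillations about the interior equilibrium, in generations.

Here r = 0.179 and m = 0.226, so r·m = 0.0405.
ω = √0.0405 = 0.201 per generation, hence T = 2π/ω ≈ 31.2 generations.

T ≈ 31.2 generations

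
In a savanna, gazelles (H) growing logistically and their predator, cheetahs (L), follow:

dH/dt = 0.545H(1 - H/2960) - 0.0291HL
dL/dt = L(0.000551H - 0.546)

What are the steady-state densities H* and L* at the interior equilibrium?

H* ≈ 991, L* ≈ 12.5

From dL/dt = 0 with L > 0: 0.000551H* = 0.546, so H* = 991.
Substitute into dH/dt = 0: 0.545(1 - 991/2960) = 0.0291L*.
The bracket is 0.665, giving L* = 0.363/0.0291 = 12.5.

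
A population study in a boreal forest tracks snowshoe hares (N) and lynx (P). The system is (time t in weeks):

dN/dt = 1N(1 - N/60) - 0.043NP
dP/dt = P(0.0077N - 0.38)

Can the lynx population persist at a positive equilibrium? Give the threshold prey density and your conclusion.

The predator equation gives dP/dt > 0 only when N > 0.38/0.0077 = 49.4.
Without the predator, N → K = 60. Since 60 > 49.4, the predator can invade and persist.

Threshold N = 49.4; K > 49.4, so yes, the predator persists.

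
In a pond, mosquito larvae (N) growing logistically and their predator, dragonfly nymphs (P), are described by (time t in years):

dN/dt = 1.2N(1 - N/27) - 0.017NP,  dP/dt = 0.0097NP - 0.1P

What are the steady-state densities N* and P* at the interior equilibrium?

From dP/dt = 0 with P > 0: 0.0097N* = 0.1, so N* = 10.3.
Substitute into dN/dt = 0: 1.2(1 - 10.3/27) = 0.017P*.
The bracket is 0.618, giving P* = 0.742/0.017 = 43.6.

N* ≈ 10.3, P* ≈ 43.6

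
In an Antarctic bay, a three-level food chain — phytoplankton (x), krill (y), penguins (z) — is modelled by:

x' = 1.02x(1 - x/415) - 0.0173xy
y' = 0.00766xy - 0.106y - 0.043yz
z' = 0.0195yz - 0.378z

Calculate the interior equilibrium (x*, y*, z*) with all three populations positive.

x* ≈ 279, y* ≈ 19.4, z* ≈ 47.2

From dz/dt = 0: 0.0195y* = 0.378, so y* = 19.4.
From dx/dt = 0: 1.02(1 - x*/415) = 0.0173·19.4, giving x* = 415·(1 - 0.329) = 279.
From dy/dt = 0: 0.00766·279 - 0.106 = 0.043z*, so z* = 2.03/0.043 = 47.2.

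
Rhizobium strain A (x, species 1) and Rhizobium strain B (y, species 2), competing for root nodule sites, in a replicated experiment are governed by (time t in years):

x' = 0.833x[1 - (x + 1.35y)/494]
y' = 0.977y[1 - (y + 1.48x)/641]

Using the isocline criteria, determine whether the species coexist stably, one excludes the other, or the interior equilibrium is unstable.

unstable coexistence (outcome depends on initial conditions)

Compare the nullcline intercepts: K1/α12 = 494/1.35 = 366 < K2 = 641; K2/α21 = 641/1.48 = 433 < K1 = 494.
Since both are reversed, neither can invade when rare; the interior point is a saddle.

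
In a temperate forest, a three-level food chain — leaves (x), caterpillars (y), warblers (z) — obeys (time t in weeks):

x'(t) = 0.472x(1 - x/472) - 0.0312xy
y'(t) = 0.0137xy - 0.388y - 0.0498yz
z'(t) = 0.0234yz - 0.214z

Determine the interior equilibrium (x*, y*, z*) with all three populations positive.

x* ≈ 187, y* ≈ 9.15, z* ≈ 43.6

From dz/dt = 0: 0.0234y* = 0.214, so y* = 9.15.
From dx/dt = 0: 0.472(1 - x*/472) = 0.0312·9.15, giving x* = 472·(1 - 0.605) = 187.
From dy/dt = 0: 0.0137·187 - 0.388 = 0.0498z*, so z* = 2.17/0.0498 = 43.6.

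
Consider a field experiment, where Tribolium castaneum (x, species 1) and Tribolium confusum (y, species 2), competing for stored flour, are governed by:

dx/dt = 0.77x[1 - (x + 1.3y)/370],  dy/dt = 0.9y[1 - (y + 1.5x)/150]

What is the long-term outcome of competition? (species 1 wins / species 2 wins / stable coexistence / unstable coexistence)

species 1 excludes species 2

Compare the nullcline intercepts: K1/α12 = 370/1.3 = 285 > K2 = 150; K2/α21 = 150/1.5 = 100 < K1 = 370.
Since the inequalities point opposite ways, species 1 can invade but species 2 cannot.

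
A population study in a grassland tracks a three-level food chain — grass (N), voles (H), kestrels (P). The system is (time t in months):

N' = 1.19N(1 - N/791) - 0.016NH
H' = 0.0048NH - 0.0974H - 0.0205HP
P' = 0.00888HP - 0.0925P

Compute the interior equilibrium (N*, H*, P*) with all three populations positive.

N* ≈ 680, H* ≈ 10.4, P* ≈ 155

From dP/dt = 0: 0.00888H* = 0.0925, so H* = 10.4.
From dN/dt = 0: 1.19(1 - N*/791) = 0.016·10.4, giving N* = 791·(1 - 0.14) = 680.
From dH/dt = 0: 0.0048·680 - 0.0974 = 0.0205P*, so P* = 3.17/0.0205 = 155.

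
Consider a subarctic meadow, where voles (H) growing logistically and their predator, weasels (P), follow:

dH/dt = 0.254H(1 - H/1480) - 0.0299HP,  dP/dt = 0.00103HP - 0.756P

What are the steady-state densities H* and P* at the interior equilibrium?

From dP/dt = 0 with P > 0: 0.00103H* = 0.756, so H* = 734.
Substitute into dH/dt = 0: 0.254(1 - 734/1480) = 0.0299P*.
The bracket is 0.504, giving P* = 0.128/0.0299 = 4.28.

H* ≈ 734, P* ≈ 4.28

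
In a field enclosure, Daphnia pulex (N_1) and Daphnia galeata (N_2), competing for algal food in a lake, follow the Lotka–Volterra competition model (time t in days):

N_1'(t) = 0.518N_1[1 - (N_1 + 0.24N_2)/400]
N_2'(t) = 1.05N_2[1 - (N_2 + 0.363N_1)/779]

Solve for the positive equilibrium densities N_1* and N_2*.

N_1* ≈ 233, N_2* ≈ 694

Setting both brackets to zero gives the nullclines N_1 + 0.24N_2 = 400 and 0.363N_1 + N_2 = 779.
Substituting N_2 = 779 - 0.363N_1 into the first: N_1(1 - 0.24·0.363) = 400 - 0.24·779.
So N_1* = 213/0.913 = 233, and then N_2* = 779 - 0.363·233 = 694.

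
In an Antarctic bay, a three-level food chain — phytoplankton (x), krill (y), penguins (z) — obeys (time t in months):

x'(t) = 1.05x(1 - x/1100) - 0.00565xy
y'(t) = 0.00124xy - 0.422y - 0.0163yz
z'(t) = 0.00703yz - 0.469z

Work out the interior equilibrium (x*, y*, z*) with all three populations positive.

From dz/dt = 0: 0.00703y* = 0.469, so y* = 66.7.
From dx/dt = 0: 1.05(1 - x*/1100) = 0.00565·66.7, giving x* = 1100·(1 - 0.359) = 705.
From dy/dt = 0: 0.00124·705 - 0.422 = 0.0163z*, so z* = 0.452/0.0163 = 27.8.

x* ≈ 705, y* ≈ 66.7, z* ≈ 27.8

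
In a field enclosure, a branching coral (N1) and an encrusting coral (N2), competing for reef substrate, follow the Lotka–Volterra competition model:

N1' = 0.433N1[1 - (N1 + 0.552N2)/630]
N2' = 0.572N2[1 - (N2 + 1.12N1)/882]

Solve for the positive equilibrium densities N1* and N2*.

N1* ≈ 375, N2* ≈ 462

Setting both brackets to zero gives the nullclines N1 + 0.552N2 = 630 and 1.12N1 + N2 = 882.
Substituting N2 = 882 - 1.12N1 into the first: N1(1 - 0.552·1.12) = 630 - 0.552·882.
So N1* = 143/0.382 = 375, and then N2* = 882 - 1.12·375 = 462.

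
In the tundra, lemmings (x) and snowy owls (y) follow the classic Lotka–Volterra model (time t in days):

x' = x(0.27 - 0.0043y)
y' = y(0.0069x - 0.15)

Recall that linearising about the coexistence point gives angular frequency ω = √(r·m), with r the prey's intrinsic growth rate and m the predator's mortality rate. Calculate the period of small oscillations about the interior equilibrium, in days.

T ≈ 31.2 days

Here r = 0.27 and m = 0.15, so r·m = 0.0405.
ω = √0.0405 = 0.201 per day, hence T = 2π/ω ≈ 31.2 days.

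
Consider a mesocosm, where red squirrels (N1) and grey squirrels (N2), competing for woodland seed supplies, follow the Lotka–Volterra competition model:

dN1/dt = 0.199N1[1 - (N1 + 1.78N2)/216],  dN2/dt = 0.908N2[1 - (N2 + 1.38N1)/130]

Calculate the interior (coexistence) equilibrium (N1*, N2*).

N1* ≈ 10.6, N2* ≈ 115

Setting both brackets to zero gives the nullclines N1 + 1.78N2 = 216 and 1.38N1 + N2 = 130.
Substituting N2 = 130 - 1.38N1 into the first: N1(1 - 1.78·1.38) = 216 - 1.78·130.
So N1* = -15.4/-1.46 = 10.6, and then N2* = 130 - 1.38·10.6 = 115.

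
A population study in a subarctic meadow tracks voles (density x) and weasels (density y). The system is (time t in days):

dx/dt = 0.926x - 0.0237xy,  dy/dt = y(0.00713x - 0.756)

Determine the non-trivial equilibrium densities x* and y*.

Set dy/dt = 0 with y > 0: 0.00713x - 0.756 = 0, so x* = 0.756/0.00713 = 106.
Set dx/dt = 0 with x > 0: 0.926 - 0.0237y = 0, so y* = 0.926/0.0237 = 39.1.

x* ≈ 106, y* ≈ 39.1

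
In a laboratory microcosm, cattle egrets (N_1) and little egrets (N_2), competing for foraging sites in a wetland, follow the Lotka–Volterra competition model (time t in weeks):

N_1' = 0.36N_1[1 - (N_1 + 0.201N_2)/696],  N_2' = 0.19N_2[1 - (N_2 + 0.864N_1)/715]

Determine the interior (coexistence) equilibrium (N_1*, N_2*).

Setting both brackets to zero gives the nullclines N_1 + 0.201N_2 = 696 and 0.864N_1 + N_2 = 715.
Substituting N_2 = 715 - 0.864N_1 into the first: N_1(1 - 0.201·0.864) = 696 - 0.201·715.
So N_1* = 552/0.826 = 668, and then N_2* = 715 - 0.864·668 = 138.

N_1* ≈ 668, N_2* ≈ 138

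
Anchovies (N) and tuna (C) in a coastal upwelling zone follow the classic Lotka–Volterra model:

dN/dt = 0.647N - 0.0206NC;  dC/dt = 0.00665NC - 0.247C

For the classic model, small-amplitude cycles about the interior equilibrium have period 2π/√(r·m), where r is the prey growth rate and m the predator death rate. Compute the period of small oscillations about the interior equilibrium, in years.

T ≈ 15.7 years

Here r = 0.647 and m = 0.247, so r·m = 0.16.
ω = √0.16 = 0.4 per year, hence T = 2π/ω ≈ 15.7 years.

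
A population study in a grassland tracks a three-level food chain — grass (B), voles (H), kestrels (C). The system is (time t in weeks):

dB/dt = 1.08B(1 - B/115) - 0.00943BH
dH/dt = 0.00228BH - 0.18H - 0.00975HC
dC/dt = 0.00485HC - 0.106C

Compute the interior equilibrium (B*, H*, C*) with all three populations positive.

From dC/dt = 0: 0.00485H* = 0.106, so H* = 21.9.
From dB/dt = 0: 1.08(1 - B*/115) = 0.00943·21.9, giving B* = 115·(1 - 0.191) = 93.1.
From dH/dt = 0: 0.00228·93.1 - 0.18 = 0.00975C*, so C* = 0.0322/0.00975 = 3.3.

B* ≈ 93.1, H* ≈ 21.9, C* ≈ 3.3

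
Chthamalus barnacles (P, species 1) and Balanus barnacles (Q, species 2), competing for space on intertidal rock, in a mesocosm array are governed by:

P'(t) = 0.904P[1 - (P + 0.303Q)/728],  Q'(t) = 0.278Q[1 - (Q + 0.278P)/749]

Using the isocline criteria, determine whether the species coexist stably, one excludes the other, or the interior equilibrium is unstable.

stable coexistence

Compare the nullcline intercepts: K1/α12 = 728/0.303 = 2400 > K2 = 749; K2/α21 = 749/0.278 = 2690 > K1 = 728.
Since both inequalities hold, each species can invade when rare, so the interior equilibrium is stable.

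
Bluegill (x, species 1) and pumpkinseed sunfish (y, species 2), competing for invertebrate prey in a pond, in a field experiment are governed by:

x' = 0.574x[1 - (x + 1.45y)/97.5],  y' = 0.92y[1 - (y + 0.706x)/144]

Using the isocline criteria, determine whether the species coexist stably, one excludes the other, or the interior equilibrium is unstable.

Compare the nullcline intercepts: K1/α12 = 97.5/1.45 = 67.2 < K2 = 144; K2/α21 = 144/0.706 = 204 > K1 = 97.5.
Since the inequalities point opposite ways, species 2 can invade but species 1 cannot.

species 2 excludes species 1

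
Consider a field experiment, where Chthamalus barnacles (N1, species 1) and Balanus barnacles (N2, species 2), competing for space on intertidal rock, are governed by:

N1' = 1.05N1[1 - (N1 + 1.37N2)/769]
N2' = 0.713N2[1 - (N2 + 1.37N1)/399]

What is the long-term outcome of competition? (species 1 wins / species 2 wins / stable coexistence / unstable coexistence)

species 1 excludes species 2

Compare the nullcline intercepts: K1/α12 = 769/1.37 = 561 > K2 = 399; K2/α21 = 399/1.37 = 291 < K1 = 769.
Since the inequalities point opposite ways, species 1 can invade but species 2 cannot.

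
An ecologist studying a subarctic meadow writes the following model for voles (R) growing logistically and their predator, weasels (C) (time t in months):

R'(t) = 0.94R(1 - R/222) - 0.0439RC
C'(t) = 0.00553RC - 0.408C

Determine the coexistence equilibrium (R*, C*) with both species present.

From dC/dt = 0 with C > 0: 0.00553R* = 0.408, so R* = 73.8.
Substitute into dR/dt = 0: 0.94(1 - 73.8/222) = 0.0439C*.
The bracket is 0.668, giving C* = 0.628/0.0439 = 14.3.

R* ≈ 73.8, C* ≈ 14.3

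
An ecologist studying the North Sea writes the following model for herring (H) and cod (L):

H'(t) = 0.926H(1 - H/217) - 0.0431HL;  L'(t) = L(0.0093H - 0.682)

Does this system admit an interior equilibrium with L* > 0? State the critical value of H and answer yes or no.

Threshold H = 73.3; K > 73.3, so yes, the predator persists.

The predator equation gives dL/dt > 0 only when H > 0.682/0.0093 = 73.3.
Without the predator, H → K = 217. Since 217 > 73.3, the predator can invade and persist.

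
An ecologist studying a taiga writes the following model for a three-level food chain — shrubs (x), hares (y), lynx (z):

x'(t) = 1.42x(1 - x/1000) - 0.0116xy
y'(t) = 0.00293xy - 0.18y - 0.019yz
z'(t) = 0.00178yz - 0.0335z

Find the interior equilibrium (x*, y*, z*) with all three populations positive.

From dz/dt = 0: 0.00178y* = 0.0335, so y* = 18.8.
From dx/dt = 0: 1.42(1 - x*/1000) = 0.0116·18.8, giving x* = 1000·(1 - 0.154) = 846.
From dy/dt = 0: 0.00293·846 - 0.18 = 0.019z*, so z* = 2.3/0.019 = 121.

x* ≈ 846, y* ≈ 18.8, z* ≈ 121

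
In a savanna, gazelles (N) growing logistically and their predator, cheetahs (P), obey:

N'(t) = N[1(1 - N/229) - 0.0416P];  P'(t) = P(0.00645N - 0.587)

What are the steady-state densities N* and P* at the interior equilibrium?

From dP/dt = 0 with P > 0: 0.00645N* = 0.587, so N* = 91.
Substitute into dN/dt = 0: 1(1 - 91/229) = 0.0416P*.
The bracket is 0.603, giving P* = 0.603/0.0416 = 14.5.

N* ≈ 91, P* ≈ 14.5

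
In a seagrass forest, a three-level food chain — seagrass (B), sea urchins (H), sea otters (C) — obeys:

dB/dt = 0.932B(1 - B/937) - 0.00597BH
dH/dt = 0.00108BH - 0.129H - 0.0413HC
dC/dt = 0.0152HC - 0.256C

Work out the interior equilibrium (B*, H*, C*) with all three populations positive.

From dC/dt = 0: 0.0152H* = 0.256, so H* = 16.8.
From dB/dt = 0: 0.932(1 - B*/937) = 0.00597·16.8, giving B* = 937·(1 - 0.108) = 836.
From dH/dt = 0: 0.00108·836 - 0.129 = 0.0413C*, so C* = 0.774/0.0413 = 18.7.

B* ≈ 836, H* ≈ 16.8, C* ≈ 18.7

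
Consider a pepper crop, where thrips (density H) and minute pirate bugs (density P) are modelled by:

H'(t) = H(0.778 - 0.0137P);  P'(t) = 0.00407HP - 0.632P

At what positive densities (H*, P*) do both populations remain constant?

Set dP/dt = 0 with P > 0: 0.00407H - 0.632 = 0, so H* = 0.632/0.00407 = 155.
Set dH/dt = 0 with H > 0: 0.778 - 0.0137P = 0, so P* = 0.778/0.0137 = 56.8.

H* ≈ 155, P* ≈ 56.8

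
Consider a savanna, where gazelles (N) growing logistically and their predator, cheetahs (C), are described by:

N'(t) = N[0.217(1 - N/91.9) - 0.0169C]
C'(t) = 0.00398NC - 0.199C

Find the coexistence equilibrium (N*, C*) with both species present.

N* ≈ 50, C* ≈ 5.85

From dC/dt = 0 with C > 0: 0.00398N* = 0.199, so N* = 50.
Substitute into dN/dt = 0: 0.217(1 - 50/91.9) = 0.0169C*.
The bracket is 0.456, giving C* = 0.0989/0.0169 = 5.85.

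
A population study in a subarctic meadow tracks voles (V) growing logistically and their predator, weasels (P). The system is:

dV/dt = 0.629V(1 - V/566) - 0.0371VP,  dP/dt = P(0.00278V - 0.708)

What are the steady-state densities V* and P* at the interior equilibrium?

From dP/dt = 0 with P > 0: 0.00278V* = 0.708, so V* = 255.
Substitute into dV/dt = 0: 0.629(1 - 255/566) = 0.0371P*.
The bracket is 0.55, giving P* = 0.346/0.0371 = 9.33.

V* ≈ 255, P* ≈ 9.33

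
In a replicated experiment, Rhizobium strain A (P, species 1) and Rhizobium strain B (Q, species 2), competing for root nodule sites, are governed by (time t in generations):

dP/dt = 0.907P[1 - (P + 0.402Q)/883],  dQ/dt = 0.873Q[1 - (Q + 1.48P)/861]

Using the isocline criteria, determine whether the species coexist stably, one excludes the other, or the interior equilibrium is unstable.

species 1 excludes species 2

Compare the nullcline intercepts: K1/α12 = 883/0.402 = 2200 > K2 = 861; K2/α21 = 861/1.48 = 582 < K1 = 883.
Since the inequalities point opposite ways, species 1 can invade but species 2 cannot.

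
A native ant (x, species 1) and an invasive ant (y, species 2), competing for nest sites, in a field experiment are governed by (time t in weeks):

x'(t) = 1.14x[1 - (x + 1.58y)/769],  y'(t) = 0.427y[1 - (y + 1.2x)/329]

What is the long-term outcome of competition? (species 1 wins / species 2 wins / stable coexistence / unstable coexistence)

species 1 excludes species 2

Compare the nullcline intercepts: K1/α12 = 769/1.58 = 487 > K2 = 329; K2/α21 = 329/1.2 = 274 < K1 = 769.
Since the inequalities point opposite ways, species 1 can invade but species 2 cannot.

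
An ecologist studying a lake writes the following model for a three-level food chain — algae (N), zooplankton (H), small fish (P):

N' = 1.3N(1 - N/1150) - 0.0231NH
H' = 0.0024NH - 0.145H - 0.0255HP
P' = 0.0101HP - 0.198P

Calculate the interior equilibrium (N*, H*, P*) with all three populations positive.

N* ≈ 749, H* ≈ 19.6, P* ≈ 64.8

From dP/dt = 0: 0.0101H* = 0.198, so H* = 19.6.
From dN/dt = 0: 1.3(1 - N*/1150) = 0.0231·19.6, giving N* = 1150·(1 - 0.348) = 749.
From dH/dt = 0: 0.0024·749 - 0.145 = 0.0255P*, so P* = 1.65/0.0255 = 64.8.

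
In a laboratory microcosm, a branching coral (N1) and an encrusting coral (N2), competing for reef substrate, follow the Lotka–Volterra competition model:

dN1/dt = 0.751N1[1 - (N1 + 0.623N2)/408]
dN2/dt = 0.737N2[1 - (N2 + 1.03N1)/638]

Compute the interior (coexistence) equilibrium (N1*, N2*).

N1* ≈ 29.4, N2* ≈ 608

Setting both brackets to zero gives the nullclines N1 + 0.623N2 = 408 and 1.03N1 + N2 = 638.
Substituting N2 = 638 - 1.03N1 into the first: N1(1 - 0.623·1.03) = 408 - 0.623·638.
So N1* = 10.5/0.358 = 29.4, and then N2* = 638 - 1.03·29.4 = 608.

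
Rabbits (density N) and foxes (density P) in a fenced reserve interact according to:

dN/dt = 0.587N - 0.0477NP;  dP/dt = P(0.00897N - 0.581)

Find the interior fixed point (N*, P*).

Set dP/dt = 0 with P > 0: 0.00897N - 0.581 = 0, so N* = 0.581/0.00897 = 64.8.
Set dN/dt = 0 with N > 0: 0.587 - 0.0477P = 0, so P* = 0.587/0.0477 = 12.3.

N* ≈ 64.8, P* ≈ 12.3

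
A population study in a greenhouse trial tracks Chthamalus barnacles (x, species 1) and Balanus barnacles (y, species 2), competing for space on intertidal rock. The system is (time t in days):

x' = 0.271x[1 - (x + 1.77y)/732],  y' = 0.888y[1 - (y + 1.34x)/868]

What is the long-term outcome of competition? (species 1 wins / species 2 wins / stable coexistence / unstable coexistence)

unstable coexistence (outcome depends on initial conditions)

Compare the nullcline intercepts: K1/α12 = 732/1.77 = 414 < K2 = 868; K2/α21 = 868/1.34 = 648 < K1 = 732.
Since both are reversed, neither can invade when rare; the interior point is a saddle.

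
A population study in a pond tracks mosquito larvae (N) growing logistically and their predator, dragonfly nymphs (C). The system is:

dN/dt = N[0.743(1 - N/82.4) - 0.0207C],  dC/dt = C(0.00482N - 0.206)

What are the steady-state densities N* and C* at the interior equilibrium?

N* ≈ 42.7, C* ≈ 17.3

From dC/dt = 0 with C > 0: 0.00482N* = 0.206, so N* = 42.7.
Substitute into dN/dt = 0: 0.743(1 - 42.7/82.4) = 0.0207C*.
The bracket is 0.481, giving C* = 0.358/0.0207 = 17.3.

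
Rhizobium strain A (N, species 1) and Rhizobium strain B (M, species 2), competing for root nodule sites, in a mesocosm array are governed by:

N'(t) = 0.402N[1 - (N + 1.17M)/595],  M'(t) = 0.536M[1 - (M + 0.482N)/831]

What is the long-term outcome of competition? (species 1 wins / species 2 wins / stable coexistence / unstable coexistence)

Compare the nullcline intercepts: K1/α12 = 595/1.17 = 509 < K2 = 831; K2/α21 = 831/0.482 = 1720 > K1 = 595.
Since the inequalities point opposite ways, species 2 can invade but species 1 cannot.

species 2 excludes species 1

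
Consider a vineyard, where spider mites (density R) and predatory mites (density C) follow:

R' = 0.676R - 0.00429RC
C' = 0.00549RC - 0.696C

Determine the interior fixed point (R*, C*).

Set dC/dt = 0 with C > 0: 0.00549R - 0.696 = 0, so R* = 0.696/0.00549 = 127.
Set dR/dt = 0 with R > 0: 0.676 - 0.00429C = 0, so C* = 0.676/0.00429 = 158.

R* ≈ 127, C* ≈ 158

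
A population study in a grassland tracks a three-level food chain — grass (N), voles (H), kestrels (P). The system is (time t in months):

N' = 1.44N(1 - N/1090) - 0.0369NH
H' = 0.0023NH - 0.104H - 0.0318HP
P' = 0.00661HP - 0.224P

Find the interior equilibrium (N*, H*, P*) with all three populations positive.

From dP/dt = 0: 0.00661H* = 0.224, so H* = 33.9.
From dN/dt = 0: 1.44(1 - N*/1090) = 0.0369·33.9, giving N* = 1090·(1 - 0.868) = 143.
From dH/dt = 0: 0.0023·143 - 0.104 = 0.0318P*, so P* = 0.226/0.0318 = 7.11.

N* ≈ 143, H* ≈ 33.9, P* ≈ 7.11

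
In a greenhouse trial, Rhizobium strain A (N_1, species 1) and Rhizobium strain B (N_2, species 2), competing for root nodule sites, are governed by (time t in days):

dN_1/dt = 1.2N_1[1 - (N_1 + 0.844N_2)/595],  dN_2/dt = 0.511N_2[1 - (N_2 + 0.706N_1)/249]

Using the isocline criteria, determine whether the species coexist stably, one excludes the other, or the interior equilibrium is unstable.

species 1 excludes species 2

Compare the nullcline intercepts: K1/α12 = 595/0.844 = 705 > K2 = 249; K2/α21 = 249/0.706 = 353 < K1 = 595.
Since the inequalities point opposite ways, species 1 can invade but species 2 cannot.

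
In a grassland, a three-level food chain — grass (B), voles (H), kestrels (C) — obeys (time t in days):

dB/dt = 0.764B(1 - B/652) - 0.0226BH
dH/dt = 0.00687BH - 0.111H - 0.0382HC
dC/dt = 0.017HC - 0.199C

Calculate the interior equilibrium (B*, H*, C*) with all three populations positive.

From dC/dt = 0: 0.017H* = 0.199, so H* = 11.7.
From dB/dt = 0: 0.764(1 - B*/652) = 0.0226·11.7, giving B* = 652·(1 - 0.346) = 426.
From dH/dt = 0: 0.00687·426 - 0.111 = 0.0382C*, so C* = 2.82/0.0382 = 73.7.

B* ≈ 426, H* ≈ 11.7, C* ≈ 73.7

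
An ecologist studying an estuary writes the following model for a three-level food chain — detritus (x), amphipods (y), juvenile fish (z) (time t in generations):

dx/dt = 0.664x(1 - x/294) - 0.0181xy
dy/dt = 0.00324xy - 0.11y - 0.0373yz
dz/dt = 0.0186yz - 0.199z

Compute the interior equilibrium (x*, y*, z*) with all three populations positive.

From dz/dt = 0: 0.0186y* = 0.199, so y* = 10.7.
From dx/dt = 0: 0.664(1 - x*/294) = 0.0181·10.7, giving x* = 294·(1 - 0.292) = 208.
From dy/dt = 0: 0.00324·208 - 0.11 = 0.0373z*, so z* = 0.565/0.0373 = 15.1.

x* ≈ 208, y* ≈ 10.7, z* ≈ 15.1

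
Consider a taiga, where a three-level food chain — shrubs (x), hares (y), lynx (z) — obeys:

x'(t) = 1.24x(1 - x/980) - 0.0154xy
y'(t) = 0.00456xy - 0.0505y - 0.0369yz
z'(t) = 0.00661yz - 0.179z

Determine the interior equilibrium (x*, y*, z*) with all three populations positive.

x* ≈ 650, y* ≈ 27.1, z* ≈ 79

From dz/dt = 0: 0.00661y* = 0.179, so y* = 27.1.
From dx/dt = 0: 1.24(1 - x*/980) = 0.0154·27.1, giving x* = 980·(1 - 0.336) = 650.
From dy/dt = 0: 0.00456·650 - 0.0505 = 0.0369z*, so z* = 2.92/0.0369 = 79.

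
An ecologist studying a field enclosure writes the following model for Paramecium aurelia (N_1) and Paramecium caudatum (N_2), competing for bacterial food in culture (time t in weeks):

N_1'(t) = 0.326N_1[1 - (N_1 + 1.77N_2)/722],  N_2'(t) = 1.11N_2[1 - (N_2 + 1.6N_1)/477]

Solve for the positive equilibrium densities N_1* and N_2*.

N_1* ≈ 66.8, N_2* ≈ 370

Setting both brackets to zero gives the nullclines N_1 + 1.77N_2 = 722 and 1.6N_1 + N_2 = 477.
Substituting N_2 = 477 - 1.6N_1 into the first: N_1(1 - 1.77·1.6) = 722 - 1.77·477.
So N_1* = -122/-1.83 = 66.8, and then N_2* = 477 - 1.6·66.8 = 370.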